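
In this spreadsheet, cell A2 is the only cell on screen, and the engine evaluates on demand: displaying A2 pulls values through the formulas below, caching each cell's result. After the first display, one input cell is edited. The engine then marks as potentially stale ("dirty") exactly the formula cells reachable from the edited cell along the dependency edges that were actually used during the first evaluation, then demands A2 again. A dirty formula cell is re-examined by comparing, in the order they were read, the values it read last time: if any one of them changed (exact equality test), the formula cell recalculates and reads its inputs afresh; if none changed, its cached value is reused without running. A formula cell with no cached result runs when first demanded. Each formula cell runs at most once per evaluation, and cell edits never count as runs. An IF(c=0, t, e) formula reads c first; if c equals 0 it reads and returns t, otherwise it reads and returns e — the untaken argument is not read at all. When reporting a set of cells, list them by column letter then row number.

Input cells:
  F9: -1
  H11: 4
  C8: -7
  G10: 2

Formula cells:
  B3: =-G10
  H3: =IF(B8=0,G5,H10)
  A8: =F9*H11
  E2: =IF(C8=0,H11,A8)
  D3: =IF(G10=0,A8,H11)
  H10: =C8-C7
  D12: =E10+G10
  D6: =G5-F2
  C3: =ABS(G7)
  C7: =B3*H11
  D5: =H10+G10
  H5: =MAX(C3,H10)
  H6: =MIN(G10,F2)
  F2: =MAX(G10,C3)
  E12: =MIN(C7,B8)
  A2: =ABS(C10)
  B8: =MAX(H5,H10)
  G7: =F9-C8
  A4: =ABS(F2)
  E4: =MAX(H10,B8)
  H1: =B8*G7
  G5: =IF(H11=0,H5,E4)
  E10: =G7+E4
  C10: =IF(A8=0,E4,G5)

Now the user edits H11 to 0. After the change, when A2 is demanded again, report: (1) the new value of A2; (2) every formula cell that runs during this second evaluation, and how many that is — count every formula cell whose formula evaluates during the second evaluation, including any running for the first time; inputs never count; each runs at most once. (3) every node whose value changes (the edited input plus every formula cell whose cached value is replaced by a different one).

Initial pass — values computed on the first demand:
  A8 = -1 * 4 = -4
  B3 = -(2) = -2
  C7 = -2 * 4 = -8
  G7 = -1 - -7 = 6
  C3 = ABS(6) = 6
  H10 = -7 - -8 = 1
  H5 = MAX(6, 1) = 6
  B8 = MAX(6, 1) = 6
  E4 = MAX(1, 6) = 6
  G5 = IF(H11=0: H11=4 -> else branch E4) = 6
  C10 = IF(A8=0: A8=-4 -> else branch G5) = 6
  A2 = ABS(6) = 6

Second demand — change propagation:
  A8: re-runs because H11 4->0; new result 0.
  C7: re-runs because H11 4->0; new result 0.
  H10: re-runs because C7 -8->0; new result -7.
  H5: re-runs because H10 1->-7; new result 6 (unchanged).
  B8: re-runs because H10 1->-7; new result 6 (unchanged).
  E4: re-runs because H10 1->-7; new result 6 (unchanged).
  G5: dirty yet unreached — the second evaluation never asks for it.
  C10: re-runs because A8 -4->0; new result 6 (unchanged).
  A2: re-examined; everything it read last time is the same (C10 unchanged) — cache 6 kept, no run.

The important point: the flipped condition redirects demand; G5 is left stale, never re-checked.

A2 now evaluates to 6.
Run set: A8, B8, C7, C10, E4, H5, H10 (7 run).
Changed values: A8, C7, H10, H11.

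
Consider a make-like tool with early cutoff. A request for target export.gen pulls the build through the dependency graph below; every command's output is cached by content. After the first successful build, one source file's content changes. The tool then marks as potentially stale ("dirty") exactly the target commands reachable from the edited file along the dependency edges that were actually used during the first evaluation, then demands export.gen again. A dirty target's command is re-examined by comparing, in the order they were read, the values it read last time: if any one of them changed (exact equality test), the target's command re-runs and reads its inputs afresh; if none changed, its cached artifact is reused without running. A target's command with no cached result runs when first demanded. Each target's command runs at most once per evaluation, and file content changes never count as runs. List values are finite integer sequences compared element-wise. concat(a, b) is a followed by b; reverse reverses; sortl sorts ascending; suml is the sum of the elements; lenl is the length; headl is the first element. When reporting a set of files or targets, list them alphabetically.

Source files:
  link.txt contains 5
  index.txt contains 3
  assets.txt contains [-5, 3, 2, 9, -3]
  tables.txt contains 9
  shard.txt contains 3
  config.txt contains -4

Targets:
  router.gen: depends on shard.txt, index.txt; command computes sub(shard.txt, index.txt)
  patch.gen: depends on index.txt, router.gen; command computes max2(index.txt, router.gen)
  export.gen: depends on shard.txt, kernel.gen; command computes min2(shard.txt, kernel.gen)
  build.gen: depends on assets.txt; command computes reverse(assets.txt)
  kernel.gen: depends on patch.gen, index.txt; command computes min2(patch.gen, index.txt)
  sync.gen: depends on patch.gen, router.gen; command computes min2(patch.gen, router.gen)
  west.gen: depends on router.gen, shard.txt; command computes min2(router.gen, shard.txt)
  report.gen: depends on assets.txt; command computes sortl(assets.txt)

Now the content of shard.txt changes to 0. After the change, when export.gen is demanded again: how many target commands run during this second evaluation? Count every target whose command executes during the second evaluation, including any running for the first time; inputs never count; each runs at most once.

First demand of the output computes:
  router.gen = sub(3, 3) = 0
  patch.gen = max2(3, 0) = 3
  kernel.gen = min2(3, 3) = 3
  export.gen = min2(3, 3) = 3

After the edit, cleaning proceeds:
  router.gen: a read changed (shard.txt 3->0) — executes, giving -3.
  patch.gen: a read changed (router.gen 0->-3) — executes, giving 3 — identical to its old value.
  kernel.gen: dirty, but its reads are unchanged (patch.gen unchanged, index.txt unchanged); cached 3 stands.
  export.gen: a read changed (shard.txt 3->0) — executes, giving 0.

Note where the cutoff bites: kernel.gen is checked, finds nothing changed, and keeps its cache.

3 target commands run: export.gen, patch.gen, router.gen.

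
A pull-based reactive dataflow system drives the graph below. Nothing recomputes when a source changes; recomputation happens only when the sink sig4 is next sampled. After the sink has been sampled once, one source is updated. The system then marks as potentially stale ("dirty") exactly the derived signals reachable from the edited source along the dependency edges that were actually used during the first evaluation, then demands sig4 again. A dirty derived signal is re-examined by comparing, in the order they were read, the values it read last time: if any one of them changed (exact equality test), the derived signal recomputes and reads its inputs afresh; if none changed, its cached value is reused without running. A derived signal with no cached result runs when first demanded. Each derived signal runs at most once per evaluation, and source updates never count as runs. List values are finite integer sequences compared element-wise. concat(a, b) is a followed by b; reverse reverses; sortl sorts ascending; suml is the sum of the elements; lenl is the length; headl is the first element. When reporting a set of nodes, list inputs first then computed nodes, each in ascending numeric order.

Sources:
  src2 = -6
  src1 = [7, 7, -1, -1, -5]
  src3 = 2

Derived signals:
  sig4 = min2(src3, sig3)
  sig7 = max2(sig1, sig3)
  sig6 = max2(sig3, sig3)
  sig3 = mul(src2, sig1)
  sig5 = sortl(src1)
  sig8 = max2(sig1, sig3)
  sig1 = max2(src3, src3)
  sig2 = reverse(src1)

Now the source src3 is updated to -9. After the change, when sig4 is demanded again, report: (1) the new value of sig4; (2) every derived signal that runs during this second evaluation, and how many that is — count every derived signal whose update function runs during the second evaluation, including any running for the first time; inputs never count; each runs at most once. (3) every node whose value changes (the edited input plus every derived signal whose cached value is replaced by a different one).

New value of sig4: -9.
Derived signals that run: sig1, sig3, sig4 — 3 in total.
Values that change: src3, sig1, sig3, sig4.

First evaluation (everything demanded from the output):
  sig1 = max2(2, 2) = 2
  sig3 = mul(-6, 2) = -12
  sig4 = min2(2, -12) = -12

Propagation after the edit:
  sig1: runs — src3 2->-9; src3 2->-9; result -9.
  sig3: runs — sig1 2->-9; result 54.
  sig4: runs — src3 2->-9; sig3 -12->54; result -9.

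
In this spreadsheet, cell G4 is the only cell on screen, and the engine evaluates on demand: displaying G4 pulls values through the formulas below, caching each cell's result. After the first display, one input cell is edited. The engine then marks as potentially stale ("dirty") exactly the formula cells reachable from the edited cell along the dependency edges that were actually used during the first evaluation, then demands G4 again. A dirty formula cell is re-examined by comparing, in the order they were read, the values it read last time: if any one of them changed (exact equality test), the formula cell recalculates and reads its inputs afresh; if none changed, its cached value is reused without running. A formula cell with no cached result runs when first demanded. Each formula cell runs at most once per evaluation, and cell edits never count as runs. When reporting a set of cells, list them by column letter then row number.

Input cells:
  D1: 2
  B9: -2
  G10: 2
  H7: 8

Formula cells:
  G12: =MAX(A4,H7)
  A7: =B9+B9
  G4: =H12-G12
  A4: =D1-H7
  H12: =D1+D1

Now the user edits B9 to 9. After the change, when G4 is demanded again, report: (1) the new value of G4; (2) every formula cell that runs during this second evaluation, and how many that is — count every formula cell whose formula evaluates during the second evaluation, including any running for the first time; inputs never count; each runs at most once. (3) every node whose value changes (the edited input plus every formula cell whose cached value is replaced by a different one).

G4 now evaluates to -4.
Run set: none (0 run).
Changed values: B9.
The important point: nothing the output needs ever reads B9, so the edit is invisible to it.

Initial pass — values computed on the first demand:
  A4 = 2 - 8 = -6
  G12 = MAX(-6, 8) = 8
  H12 = 2 + 2 = 4
  G4 = 4 - 8 = -4

Second demand — change propagation:
  no demanded computation ever read B9, so the edit dirties nothing and nothing runs.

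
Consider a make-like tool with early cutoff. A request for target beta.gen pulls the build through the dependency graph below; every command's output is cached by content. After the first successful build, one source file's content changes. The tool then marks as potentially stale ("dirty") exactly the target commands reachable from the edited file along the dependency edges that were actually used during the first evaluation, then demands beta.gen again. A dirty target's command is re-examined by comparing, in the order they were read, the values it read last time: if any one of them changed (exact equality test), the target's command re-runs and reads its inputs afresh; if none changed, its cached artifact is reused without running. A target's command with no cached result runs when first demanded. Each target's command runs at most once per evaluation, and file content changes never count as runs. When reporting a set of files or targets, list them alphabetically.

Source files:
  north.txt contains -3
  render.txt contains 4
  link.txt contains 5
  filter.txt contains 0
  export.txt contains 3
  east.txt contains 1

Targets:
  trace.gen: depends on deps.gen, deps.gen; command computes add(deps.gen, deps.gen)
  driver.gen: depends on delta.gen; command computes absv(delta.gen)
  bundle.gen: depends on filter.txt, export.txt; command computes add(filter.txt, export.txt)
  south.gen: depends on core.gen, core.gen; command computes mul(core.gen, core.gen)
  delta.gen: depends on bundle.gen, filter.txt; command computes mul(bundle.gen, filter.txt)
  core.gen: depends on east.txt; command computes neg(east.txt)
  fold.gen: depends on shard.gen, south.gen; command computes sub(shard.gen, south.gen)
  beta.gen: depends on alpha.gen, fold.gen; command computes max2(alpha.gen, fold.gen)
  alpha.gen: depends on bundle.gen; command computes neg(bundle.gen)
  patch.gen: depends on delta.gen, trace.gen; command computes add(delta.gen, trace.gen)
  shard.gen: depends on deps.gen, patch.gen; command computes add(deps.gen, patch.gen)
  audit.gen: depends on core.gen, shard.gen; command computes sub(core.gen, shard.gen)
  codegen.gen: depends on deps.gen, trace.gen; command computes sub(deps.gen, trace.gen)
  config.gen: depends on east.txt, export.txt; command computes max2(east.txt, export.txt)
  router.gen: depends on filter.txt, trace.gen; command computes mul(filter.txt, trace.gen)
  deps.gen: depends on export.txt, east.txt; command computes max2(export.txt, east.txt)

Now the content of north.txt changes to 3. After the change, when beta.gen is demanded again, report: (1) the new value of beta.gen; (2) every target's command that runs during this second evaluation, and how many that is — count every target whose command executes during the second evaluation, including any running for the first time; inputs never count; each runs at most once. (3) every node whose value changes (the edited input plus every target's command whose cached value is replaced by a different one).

First demand of the output computes:
  bundle.gen = add(0, 3) = 3
  alpha.gen = neg(3) = -3
  core.gen = neg(1) = -1
  delta.gen = mul(3, 0) = 0
  deps.gen = max2(3, 1) = 3
  south.gen = mul(-1, -1) = 1
  trace.gen = add(3, 3) = 6
  patch.gen = add(0, 6) = 6
  shard.gen = add(3, 6) = 9
  fold.gen = sub(9, 1) = 8
  beta.gen = max2(-3, 8) = 8

After the edit, cleaning proceeds:
  no node depends on north.txt at all; the second demand re-runs nothing.

Note the shortcut — nothing in the graph depends on north.txt at all, so no recomputation happens.

Demanding beta.gen again yields 8.
0 target commands run: none.
The nodes whose values change: north.txt.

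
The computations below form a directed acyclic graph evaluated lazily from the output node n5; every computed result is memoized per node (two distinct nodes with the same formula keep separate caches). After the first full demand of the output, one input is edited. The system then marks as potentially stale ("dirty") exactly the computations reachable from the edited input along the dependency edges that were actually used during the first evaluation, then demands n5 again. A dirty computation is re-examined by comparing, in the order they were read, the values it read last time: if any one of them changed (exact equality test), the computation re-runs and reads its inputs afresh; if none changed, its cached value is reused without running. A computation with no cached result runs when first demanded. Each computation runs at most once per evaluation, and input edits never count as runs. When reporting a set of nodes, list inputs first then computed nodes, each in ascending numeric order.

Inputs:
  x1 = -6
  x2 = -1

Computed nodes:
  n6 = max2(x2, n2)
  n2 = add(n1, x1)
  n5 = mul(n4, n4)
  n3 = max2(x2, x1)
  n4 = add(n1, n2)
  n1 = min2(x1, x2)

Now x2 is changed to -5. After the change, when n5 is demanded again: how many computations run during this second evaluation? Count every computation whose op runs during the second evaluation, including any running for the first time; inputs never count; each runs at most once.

1 computations run: n1.
Note the absorption at n1: it re-runs yet its value is the same, leaving the output's value untouched.

First demand of the output computes:
  n1 = min2(-6, -1) = -6
  n2 = add(-6, -6) = -12
  n4 = add(-6, -12) = -18
  n5 = mul(-18, -18) = 324

After the edit, cleaning proceeds:
  n1: a read changed (x2 -1->-5) — executes, giving -6 — identical to its old value.
  n2: dirty, but its reads are unchanged (n1 unchanged, x1 unchanged); cached -12 stands.
  n4: dirty, but its reads are unchanged (n1 unchanged, n2 unchanged); cached -18 stands.
  n5: dirty, but its reads are unchanged (n4 unchanged, n4 unchanged); cached 324 stands.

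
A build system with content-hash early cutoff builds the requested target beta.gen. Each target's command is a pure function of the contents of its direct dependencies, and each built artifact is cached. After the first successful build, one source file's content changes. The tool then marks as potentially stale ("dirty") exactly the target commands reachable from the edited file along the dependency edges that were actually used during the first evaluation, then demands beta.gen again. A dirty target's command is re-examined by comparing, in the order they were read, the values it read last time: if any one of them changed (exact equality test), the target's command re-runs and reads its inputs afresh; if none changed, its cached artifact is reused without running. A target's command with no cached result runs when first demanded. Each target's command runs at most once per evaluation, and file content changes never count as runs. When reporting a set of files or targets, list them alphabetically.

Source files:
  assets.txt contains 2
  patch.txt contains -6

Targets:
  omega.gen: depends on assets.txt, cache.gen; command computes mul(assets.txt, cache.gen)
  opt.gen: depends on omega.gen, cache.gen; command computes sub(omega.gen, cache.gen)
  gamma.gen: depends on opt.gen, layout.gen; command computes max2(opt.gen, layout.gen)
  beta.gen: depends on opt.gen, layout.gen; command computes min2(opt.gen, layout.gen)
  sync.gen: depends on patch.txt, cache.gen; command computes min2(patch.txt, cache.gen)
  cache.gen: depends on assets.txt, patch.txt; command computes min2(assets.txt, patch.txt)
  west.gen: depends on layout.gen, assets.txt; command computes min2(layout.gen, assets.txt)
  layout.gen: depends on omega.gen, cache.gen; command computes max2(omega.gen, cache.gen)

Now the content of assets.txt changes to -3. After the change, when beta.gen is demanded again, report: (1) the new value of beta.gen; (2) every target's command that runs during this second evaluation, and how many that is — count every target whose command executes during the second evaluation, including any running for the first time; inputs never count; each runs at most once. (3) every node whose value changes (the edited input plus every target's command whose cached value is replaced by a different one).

First evaluation (everything demanded from the output):
  cache.gen = min2(2, -6) = -6
  omega.gen = mul(2, -6) = -12
  layout.gen = max2(-12, -6) = -6
  opt.gen = sub(-12, -6) = -6
  beta.gen = min2(-6, -6) = -6

Propagation after the edit:
  cache.gen: runs — assets.txt 2->-3; result -6 (same value as before).
  omega.gen: runs — assets.txt 2->-3; result 18.
  layout.gen: runs — omega.gen -12->18; result 18.
  opt.gen: runs — omega.gen -12->18; result 24.
  beta.gen: runs — opt.gen -6->24; layout.gen -6->18; result 18.

New value of beta.gen: 18.
Target commands that run: beta.gen, cache.gen, layout.gen, omega.gen, opt.gen — 5 in total.
Values that change: assets.txt, beta.gen, layout.gen, omega.gen, opt.gen.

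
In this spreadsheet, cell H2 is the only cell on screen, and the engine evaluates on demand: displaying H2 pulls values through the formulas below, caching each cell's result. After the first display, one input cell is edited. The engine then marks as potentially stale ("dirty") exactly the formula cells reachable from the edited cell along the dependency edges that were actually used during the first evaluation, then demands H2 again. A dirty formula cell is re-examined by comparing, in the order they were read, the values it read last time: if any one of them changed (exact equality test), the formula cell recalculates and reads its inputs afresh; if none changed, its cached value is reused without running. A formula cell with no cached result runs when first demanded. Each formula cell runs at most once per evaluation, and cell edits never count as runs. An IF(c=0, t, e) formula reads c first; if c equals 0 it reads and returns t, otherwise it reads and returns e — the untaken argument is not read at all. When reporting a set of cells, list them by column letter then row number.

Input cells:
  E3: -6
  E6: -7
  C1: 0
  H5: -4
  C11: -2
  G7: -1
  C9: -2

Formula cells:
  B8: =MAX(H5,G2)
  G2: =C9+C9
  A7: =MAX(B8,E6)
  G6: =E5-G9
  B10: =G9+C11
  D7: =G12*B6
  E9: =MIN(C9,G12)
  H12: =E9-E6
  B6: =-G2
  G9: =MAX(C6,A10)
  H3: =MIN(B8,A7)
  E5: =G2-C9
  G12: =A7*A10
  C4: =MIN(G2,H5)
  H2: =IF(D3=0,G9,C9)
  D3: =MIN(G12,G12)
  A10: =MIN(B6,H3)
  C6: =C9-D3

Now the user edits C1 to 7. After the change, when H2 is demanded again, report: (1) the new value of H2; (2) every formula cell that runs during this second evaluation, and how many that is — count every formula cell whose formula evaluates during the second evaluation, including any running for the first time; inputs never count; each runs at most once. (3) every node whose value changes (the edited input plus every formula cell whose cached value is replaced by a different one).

H2 now evaluates to -2.
Run set: none (0 run).
Changed values: C1.
The important point: nothing the output needs ever reads C1, so the edit is invisible to it.

Initial pass — values computed on the first demand:
  G2 = -2 + -2 = -4
  B6 = -(-4) = 4
  B8 = MAX(-4, -4) = -4
  A7 = MAX(-4, -7) = -4
  H3 = MIN(-4, -4) = -4
  A10 = MIN(4, -4) = -4
  G12 = -4 * -4 = 16
  D3 = MIN(16, 16) = 16
  H2 = IF(D3=0: D3=16 -> else branch C9) = -2

Second demand — change propagation:
  no demanded computation ever read C1, so the edit dirties nothing and nothing runs.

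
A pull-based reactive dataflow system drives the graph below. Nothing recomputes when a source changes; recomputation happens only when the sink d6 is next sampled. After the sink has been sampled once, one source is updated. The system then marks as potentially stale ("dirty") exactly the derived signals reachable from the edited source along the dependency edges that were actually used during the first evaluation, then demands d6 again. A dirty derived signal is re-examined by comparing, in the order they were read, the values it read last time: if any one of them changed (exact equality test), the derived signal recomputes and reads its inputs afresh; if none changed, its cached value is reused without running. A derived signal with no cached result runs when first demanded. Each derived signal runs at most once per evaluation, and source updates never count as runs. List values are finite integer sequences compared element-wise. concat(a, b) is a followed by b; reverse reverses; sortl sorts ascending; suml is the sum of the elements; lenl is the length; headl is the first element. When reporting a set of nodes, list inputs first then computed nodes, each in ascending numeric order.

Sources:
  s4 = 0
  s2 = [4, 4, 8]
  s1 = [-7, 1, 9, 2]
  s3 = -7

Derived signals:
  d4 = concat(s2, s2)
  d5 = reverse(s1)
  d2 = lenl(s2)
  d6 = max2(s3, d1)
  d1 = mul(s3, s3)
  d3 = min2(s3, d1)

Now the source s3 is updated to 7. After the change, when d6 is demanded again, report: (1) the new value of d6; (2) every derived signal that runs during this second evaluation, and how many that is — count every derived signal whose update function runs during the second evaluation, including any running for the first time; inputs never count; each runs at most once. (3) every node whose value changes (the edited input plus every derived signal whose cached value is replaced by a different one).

First evaluation (everything demanded from the output):
  d1 = mul(-7, -7) = 49
  d6 = max2(-7, 49) = 49

Propagation after the edit:
  d1: runs — s3 -7->7; s3 -7->7; result 49 (same value as before).
  d6: runs — s3 -7->7; result 49 (same value as before).

New value of d6: 49.
Derived signals that run: d1, d6 — 2 in total.
Values that change: s3.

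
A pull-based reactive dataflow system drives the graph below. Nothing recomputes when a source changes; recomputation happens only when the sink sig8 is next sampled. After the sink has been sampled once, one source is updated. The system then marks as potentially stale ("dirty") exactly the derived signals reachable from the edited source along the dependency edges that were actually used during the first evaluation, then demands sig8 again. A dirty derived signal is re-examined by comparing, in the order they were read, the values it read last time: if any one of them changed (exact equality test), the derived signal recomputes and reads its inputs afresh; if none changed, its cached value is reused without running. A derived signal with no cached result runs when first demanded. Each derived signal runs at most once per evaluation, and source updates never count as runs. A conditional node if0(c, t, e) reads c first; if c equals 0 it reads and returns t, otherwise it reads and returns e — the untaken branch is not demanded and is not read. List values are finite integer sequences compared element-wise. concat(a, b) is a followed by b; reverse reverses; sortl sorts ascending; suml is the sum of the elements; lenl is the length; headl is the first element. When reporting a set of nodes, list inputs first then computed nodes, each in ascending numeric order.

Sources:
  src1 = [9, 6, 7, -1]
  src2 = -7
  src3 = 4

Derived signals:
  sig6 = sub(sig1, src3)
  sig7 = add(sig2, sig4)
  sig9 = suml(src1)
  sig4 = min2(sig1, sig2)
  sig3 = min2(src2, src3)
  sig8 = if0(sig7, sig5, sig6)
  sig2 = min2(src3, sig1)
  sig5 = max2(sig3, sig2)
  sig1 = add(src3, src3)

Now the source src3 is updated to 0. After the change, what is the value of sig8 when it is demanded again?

New value of sig8: 0.
Key observation: a condition flipped, so demand moved to the other branch — sig6 is never re-examined.

First evaluation (everything demanded from the output):
  sig1 = add(4, 4) = 8
  sig2 = min2(4, 8) = 4
  sig4 = min2(8, 4) = 4
  sig6 = sub(8, 4) = 4
  sig7 = add(4, 4) = 8
  sig8 = if0(sig7=8 -> else branch sig6) = 4

Propagation after the edit:
  sig1: runs — src3 4->0; src3 4->0; result 0.
  sig2: runs — src3 4->0; sig1 8->0; result 0.
  sig3: demanded for the first time — runs, produces -7.
  sig4: runs — sig1 8->0; sig2 4->0; result 0.
  sig5: demanded for the first time — runs, produces 0.
  sig6: marked dirty but never re-examined — demand shifted away from it.
  sig7: runs — sig2 4->0; sig4 4->0; result 0.
  sig8: runs — sig7 8->0; result 0.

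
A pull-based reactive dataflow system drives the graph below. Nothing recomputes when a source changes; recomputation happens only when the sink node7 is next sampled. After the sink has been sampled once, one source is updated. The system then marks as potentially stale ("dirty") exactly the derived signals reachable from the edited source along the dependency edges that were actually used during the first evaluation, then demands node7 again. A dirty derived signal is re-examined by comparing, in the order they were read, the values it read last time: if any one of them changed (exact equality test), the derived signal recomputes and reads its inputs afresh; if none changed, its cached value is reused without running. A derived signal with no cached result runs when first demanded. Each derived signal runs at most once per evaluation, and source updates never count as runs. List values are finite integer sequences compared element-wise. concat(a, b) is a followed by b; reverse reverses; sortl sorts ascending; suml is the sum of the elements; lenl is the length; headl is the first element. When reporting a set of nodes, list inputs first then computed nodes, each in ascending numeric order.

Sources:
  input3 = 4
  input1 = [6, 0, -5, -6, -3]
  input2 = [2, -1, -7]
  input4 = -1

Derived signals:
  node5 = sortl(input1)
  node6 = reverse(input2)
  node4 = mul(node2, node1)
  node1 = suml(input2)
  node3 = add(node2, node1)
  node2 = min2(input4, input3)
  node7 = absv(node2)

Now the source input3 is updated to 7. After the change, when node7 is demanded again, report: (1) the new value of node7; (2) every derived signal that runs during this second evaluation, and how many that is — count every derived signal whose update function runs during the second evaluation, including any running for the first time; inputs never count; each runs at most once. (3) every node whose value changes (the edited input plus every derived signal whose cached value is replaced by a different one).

First evaluation (everything demanded from the output):
  node2 = min2(-1, 4) = -1
  node7 = absv(-1) = 1

Propagation after the edit:
  node2: runs — input3 4->7; result -1 (same value as before).
  node7: checked — values it read are unchanged (node2 unchanged); reused cached 1 without running.

Key observation: the change is absorbed at node2 — it re-runs but produces the same value, and the output's value is unchanged.

New value of node7: 1.
Derived signals that run: node2 — 1 in total.
Values that change: input3.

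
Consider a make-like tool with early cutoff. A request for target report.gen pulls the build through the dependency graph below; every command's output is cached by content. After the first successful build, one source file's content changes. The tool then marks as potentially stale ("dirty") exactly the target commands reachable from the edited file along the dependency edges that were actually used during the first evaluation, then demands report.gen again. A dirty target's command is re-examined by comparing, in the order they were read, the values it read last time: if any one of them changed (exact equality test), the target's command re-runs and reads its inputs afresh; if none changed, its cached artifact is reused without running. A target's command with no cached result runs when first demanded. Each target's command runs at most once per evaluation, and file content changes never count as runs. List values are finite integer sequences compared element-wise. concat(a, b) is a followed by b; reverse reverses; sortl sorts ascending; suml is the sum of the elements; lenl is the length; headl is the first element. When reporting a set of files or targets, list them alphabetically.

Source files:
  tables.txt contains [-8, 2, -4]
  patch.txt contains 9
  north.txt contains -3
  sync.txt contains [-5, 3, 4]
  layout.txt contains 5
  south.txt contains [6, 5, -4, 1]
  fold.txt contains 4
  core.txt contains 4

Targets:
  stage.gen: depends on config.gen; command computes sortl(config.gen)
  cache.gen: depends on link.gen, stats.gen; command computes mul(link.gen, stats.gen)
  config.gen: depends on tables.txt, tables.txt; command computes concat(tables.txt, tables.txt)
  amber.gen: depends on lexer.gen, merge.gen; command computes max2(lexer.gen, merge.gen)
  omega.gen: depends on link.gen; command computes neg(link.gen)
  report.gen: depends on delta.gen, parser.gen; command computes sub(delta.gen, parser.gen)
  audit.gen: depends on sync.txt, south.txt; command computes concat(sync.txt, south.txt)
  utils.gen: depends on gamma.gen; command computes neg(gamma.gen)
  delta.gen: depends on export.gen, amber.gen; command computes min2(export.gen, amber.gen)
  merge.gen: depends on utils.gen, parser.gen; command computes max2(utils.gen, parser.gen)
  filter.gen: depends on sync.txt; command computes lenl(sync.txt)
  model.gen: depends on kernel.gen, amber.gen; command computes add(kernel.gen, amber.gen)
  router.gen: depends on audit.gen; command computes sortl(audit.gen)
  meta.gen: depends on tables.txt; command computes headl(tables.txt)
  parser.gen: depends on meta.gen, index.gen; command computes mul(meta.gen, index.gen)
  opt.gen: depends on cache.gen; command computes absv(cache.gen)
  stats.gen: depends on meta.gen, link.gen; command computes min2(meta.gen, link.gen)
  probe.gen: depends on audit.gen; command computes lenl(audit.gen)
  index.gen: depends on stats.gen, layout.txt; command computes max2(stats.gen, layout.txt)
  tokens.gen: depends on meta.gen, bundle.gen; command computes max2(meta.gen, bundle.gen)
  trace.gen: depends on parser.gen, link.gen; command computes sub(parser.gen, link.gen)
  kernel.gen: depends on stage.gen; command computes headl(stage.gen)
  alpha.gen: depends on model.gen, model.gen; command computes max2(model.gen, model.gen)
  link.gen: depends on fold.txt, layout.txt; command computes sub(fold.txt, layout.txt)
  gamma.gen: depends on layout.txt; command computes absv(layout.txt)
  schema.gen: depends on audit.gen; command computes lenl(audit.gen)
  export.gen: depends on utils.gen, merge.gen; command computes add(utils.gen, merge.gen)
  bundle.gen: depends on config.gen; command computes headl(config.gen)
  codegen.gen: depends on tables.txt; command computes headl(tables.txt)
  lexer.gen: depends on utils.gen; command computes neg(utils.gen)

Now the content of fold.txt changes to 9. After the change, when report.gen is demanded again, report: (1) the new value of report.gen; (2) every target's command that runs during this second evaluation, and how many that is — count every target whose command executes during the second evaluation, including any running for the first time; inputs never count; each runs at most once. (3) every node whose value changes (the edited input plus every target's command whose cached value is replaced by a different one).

Demanding report.gen again yields 30.
2 target commands run: link.gen, stats.gen.
The nodes whose values change: fold.txt, link.gen.
Note the absorption at stats.gen: it re-runs yet its value is the same, leaving the output's value untouched.

First demand of the output computes:
  gamma.gen = absv(5) = 5
  link.gen = sub(4, 5) = -1
  meta.gen = headl([-8, 2, -4]) = -8
  stats.gen = min2(-8, -1) = -8
  index.gen = max2(-8, 5) = 5
  parser.gen = mul(-8, 5) = -40
  utils.gen = neg(5) = -5
  lexer.gen = neg(-5) = 5
  merge.gen = max2(-5, -40) = -5
  amber.gen = max2(5, -5) = 5
  export.gen = add(-5, -5) = -10
  delta.gen = min2(-10, 5) = -10
  report.gen = sub(-10, -40) = 30

After the edit, cleaning proceeds:
  link.gen: a read changed (fold.txt 4->9) — executes, giving 4.
  stats.gen: a read changed (link.gen -1->4) — executes, giving -8 — identical to its old value.
  index.gen: dirty, but its reads are unchanged (stats.gen unchanged, layout.txt unchanged); cached 5 stands.
  parser.gen: dirty, but its reads are unchanged (meta.gen unchanged, index.gen unchanged); cached -40 stands.
  merge.gen: dirty, but its reads are unchanged (utils.gen unchanged, parser.gen unchanged); cached -5 stands.
  amber.gen: dirty, but its reads are unchanged (lexer.gen unchanged, merge.gen unchanged); cached 5 stands.
  export.gen: dirty, but its reads are unchanged (utils.gen unchanged, merge.gen unchanged); cached -10 stands.
  delta.gen: dirty, but its reads are unchanged (export.gen unchanged, amber.gen unchanged); cached -10 stands.
  report.gen: dirty, but its reads are unchanged (delta.gen unchanged, parser.gen unchanged); cached 30 stands.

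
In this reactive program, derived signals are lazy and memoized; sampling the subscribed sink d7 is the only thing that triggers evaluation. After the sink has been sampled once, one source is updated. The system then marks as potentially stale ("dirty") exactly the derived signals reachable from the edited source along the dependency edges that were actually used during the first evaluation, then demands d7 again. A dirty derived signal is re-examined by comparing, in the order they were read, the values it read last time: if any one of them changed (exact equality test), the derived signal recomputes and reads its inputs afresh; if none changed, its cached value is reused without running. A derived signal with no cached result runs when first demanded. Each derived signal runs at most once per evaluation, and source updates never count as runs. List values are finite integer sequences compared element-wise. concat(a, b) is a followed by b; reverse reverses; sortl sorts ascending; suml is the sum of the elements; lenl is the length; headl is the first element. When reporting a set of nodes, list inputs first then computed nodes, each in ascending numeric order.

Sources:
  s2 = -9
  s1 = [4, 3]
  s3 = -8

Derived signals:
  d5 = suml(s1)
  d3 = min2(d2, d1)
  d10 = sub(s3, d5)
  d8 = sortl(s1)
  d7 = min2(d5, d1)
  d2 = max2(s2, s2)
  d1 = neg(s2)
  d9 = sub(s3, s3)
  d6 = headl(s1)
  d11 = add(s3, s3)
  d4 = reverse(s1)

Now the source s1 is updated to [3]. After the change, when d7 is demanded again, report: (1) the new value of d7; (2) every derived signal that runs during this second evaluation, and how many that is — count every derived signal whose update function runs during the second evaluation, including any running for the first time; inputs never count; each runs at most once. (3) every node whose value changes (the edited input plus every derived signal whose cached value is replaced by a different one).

First demand of the output computes:
  d1 = neg(-9) = 9
  d5 = suml([4, 3]) = 7
  d7 = min2(7, 9) = 7

After the edit, cleaning proceeds:
  d5: a read changed (s1 [4, 3]->[3]) — executes, giving 3.
  d7: a read changed (d5 7->3) — executes, giving 3.

Demanding d7 again yields 3.
2 derived signals run: d5, d7.
The nodes whose values change: s1, d5, d7.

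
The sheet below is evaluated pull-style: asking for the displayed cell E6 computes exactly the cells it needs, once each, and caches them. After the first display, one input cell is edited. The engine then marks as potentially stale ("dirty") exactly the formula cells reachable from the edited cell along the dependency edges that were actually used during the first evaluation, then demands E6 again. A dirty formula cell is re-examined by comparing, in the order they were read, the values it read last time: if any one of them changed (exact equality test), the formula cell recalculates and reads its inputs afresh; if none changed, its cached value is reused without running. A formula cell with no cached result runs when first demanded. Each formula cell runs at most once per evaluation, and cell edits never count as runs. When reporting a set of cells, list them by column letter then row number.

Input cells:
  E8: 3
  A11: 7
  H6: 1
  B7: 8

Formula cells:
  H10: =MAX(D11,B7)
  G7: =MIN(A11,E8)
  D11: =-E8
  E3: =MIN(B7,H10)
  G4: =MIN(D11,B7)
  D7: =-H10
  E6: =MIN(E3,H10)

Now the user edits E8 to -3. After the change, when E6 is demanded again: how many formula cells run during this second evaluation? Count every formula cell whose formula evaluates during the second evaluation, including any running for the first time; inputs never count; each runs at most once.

First demand of the output computes:
  D11 = -(3) = -3
  H10 = MAX(-3, 8) = 8
  E3 = MIN(8, 8) = 8
  E6 = MIN(8, 8) = 8

After the edit, cleaning proceeds:
  D11: a read changed (E8 3->-3) — executes, giving 3.
  H10: a read changed (D11 -3->3) — executes, giving 8 — identical to its old value.
  E3: dirty, but its reads are unchanged (B7 unchanged, H10 unchanged); cached 8 stands.
  E6: dirty, but its reads are unchanged (E3 unchanged, H10 unchanged); cached 8 stands.

Note the absorption at H10: it re-runs yet its value is the same, leaving the output's value untouched.

2 formula cells run: D11, H10.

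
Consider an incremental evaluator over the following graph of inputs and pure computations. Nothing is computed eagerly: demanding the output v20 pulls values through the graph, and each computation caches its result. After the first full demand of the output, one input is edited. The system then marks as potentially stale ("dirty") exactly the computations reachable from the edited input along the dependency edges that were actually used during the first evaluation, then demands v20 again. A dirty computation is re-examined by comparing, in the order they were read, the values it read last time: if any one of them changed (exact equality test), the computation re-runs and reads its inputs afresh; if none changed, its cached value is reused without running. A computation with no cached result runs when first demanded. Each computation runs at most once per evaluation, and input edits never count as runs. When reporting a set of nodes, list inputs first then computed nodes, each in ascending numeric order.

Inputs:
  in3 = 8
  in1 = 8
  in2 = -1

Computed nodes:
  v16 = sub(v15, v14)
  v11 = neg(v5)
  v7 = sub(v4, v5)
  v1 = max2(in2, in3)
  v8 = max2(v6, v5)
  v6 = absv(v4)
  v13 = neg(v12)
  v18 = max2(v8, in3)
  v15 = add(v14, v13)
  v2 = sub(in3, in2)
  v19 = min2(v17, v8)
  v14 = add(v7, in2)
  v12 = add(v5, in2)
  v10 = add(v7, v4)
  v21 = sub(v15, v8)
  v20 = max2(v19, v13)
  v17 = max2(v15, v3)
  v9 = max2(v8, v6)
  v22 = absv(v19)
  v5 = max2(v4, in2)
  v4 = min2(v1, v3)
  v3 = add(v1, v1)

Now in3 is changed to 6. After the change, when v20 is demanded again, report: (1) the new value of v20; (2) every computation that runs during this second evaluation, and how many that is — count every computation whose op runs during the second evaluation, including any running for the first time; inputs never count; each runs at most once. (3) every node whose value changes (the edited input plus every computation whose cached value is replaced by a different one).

v20 now evaluates to 6.
Run set: v1, v3, v4, v5, v6, v7, v8, v12, v13, v15, v17, v19, v20 (13 run).
Changed values: in3, v1, v3, v4, v5, v6, v8, v12, v13, v15, v17, v19, v20.
The important point: at v14 every value read last time is unchanged, so the dirty flag clears without a run.

Initial pass — values computed on the first demand:
  v1 = max2(-1, 8) = 8
  v3 = add(8, 8) = 16
  v4 = min2(8, 16) = 8
  v5 = max2(8, -1) = 8
  v6 = absv(8) = 8
  v7 = sub(8, 8) = 0
  v8 = max2(8, 8) = 8
  v12 = add(8, -1) = 7
  v13 = neg(7) = -7
  v14 = add(0, -1) = -1
  v15 = add(-1, -7) = -8
  v17 = max2(-8, 16) = 16
  v19 = min2(16, 8) = 8
  v20 = max2(8, -7) = 8

Second demand — change propagation:
  v1: re-runs because in3 8->6; new result 6.
  v3: re-runs because v1 8->6; v1 8->6; new result 12.
  v4: re-runs because v1 8->6; v3 16->12; new result 6.
  v5: re-runs because v4 8->6; new result 6.
  v6: re-runs because v4 8->6; new result 6.
  v7: re-runs because v4 8->6; v5 8->6; new result 0 (unchanged).
  v8: re-runs because v6 8->6; v5 8->6; new result 6.
  v12: re-runs because v5 8->6; new result 5.
  v13: re-runs because v12 7->5; new result -5.
  v14: re-examined; everything it read last time is the same (v7 unchanged, in2 unchanged) — cache -1 kept, no run.
  v15: re-runs because v13 -7->-5; new result -6.
  v17: re-runs because v15 -8->-6; v3 16->12; new result 12.
  v19: re-runs because v17 16->12; v8 8->6; new result 6.
  v20: re-runs because v19 8->6; v13 -7->-5; new result 6.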